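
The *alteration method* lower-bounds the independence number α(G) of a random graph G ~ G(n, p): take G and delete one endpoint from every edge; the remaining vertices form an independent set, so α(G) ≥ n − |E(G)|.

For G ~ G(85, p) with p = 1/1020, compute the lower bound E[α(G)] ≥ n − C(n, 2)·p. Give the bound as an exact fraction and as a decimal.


E[|E(G)|] = C(85, 2)·p = 3570 · (1/1020) = 7/2.
E[α(G)] ≥ n − E[|E(G)|] = 85 − 7/2 = 163/2.
Numerically: ≈ 81.500000.
(This is only a lower bound; the true E[α(G)] may be larger.)

E[α(G)] ≥ 163/2 ≈ 81.500000.


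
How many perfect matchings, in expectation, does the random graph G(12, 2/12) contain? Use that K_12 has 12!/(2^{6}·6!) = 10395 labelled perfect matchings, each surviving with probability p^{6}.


K_12 has 12!/(2^{6}·6!) = 10395 labelled perfect matchings.
For each such perfect matching H, let X_H = 1 if all 6 edges of H are present in G. Then P[X_H = 1] = p^{6} = (1/6)^{6} = 1/46656.
Summing the indicators: E[X] = Σ_H E[X_H] = 10395 · p^{6} = 10395 · 1/46656 = 385/1728.
Numerically: E[X] ≈ 0.2228.

E[X] = 10395 · (1/6)^{6} = 385/1728 ≈ 0.2228.


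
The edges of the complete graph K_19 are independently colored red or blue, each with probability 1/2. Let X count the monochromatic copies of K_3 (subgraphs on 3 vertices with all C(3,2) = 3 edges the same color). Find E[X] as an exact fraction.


Let X = Σ_S X_S over the C(19, 3) = 969 subsets S of size 3, where X_S = 1 if the K_3 on S is monochromatic.
For a fixed S, the K_3 on S has C(3, 2) = 3 edges. P[all 3 edges red] = (1/2)^3, and likewise for blue, so P[monochromatic] = 2·(1/2)^3 = 2^{1 − 3} = 1/4.
By linearity: E[X] = C(19, 3) · 2^{1 − 3} = 969 · 1/4 = 969/4.
Numerically: E[X] ≈ 242.25000.

E[X] = C(19,3)·2^(1−C(3,2)) = 969/4 ≈ 242.25000.


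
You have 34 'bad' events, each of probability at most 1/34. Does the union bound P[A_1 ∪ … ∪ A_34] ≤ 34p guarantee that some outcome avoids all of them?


Union bound: P[∪_{i=1}^{34} A_i] ≤ Σ_i P[A_i] ≤ 34·p = 34·(1/34) = 1.
Numerically: 1 ≈ 1.000000.
Is 1 < 1? NO.
Since the bound 1 is ≥ 1, the union bound is uninformative here; it does NOT by itself certify existence.

34·p = 1 ≈ 1.000000; existence NOT certified by the union bound.


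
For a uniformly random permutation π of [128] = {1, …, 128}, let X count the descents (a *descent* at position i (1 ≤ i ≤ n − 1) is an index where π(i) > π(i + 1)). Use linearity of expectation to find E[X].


Write X = Σ X_I over i = 1, …, 127, with X_I the indicator of one descent.
There are 127 indicators.
For each fixed i, the pair (π(i), π(i+1)) is a uniformly random ordered pair of distinct values from {1, …, 128}; by symmetry P[π(i) > π(i+1)] = 1/2.
By linearity: E[X] = 127 · (1/2) = (128 − 1) · (1/2) = 127/2 ≈ 63.50000.

E[X] = 127/2 = 63.50000.


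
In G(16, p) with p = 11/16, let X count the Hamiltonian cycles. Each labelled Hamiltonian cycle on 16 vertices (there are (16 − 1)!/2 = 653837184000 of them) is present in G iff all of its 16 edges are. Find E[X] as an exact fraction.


K_16 has (16 − 1)!/2 = 653837184000 labelled Hamiltonian cycles.
For each such Hamiltonian cycle H, let X_H = 1 if all 16 edges of H are present in G. Then P[X_H = 1] = p^{16} = (11/16)^{16} = 45949729863572161/18446744073709551616.
By linearity of expectation: E[X] = Σ_H E[X_H] = 653837184000 · p^{16} = 653837184000 · 45949729863572161/18446744073709551616 = 29339494120662818290072875/18014398509481984.
Numerically: E[X] ≈ 1.63e+09.

E[X] = 653837184000 · (11/16)^{16} = 29339494120662818290072875/18014398509481984 ≈ 1.63e+09.


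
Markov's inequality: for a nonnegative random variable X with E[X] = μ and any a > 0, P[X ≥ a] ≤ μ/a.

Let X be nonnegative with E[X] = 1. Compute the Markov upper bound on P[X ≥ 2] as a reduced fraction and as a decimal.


μ = E[X] = 1, a = 2.
Markov: P[X ≥ 2] ≤ μ/a = (1)/2 = 1/2.
Numerically: ≈ 0.500000.
(Since a = 2 > μ = 1.000000, the bound 1/2 is < 1 and informative.)

P[X ≥ 2] ≤ 1/2 ≈ 0.500000.


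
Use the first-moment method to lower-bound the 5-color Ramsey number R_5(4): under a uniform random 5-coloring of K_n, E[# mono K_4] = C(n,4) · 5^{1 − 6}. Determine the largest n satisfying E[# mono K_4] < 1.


We need C(n, 4) · 5^{1 − 6} < 1, i.e. C(n, 4) < 5^{6 − 1} = 3125.
Check values of n near the boundary:
  n = 16: C(16, 4) = 1820; 1820 < 3125? YES
  n = 17: C(17, 4) = 2380; 2380 < 3125? YES
  n = 18: C(18, 4) = 3060; 3060 < 3125? YES
  n = 19: C(19, 4) = 3876; 3876 < 3125? NO
The largest n with C(n, 4) < 3125 is n = 18 (where E[X] = 612/625 ≈ 0.9792). Hence R_5(4) > 18, i.e. R_5(4) ≥ 19.

Largest n = 18; hence R_5(4) > 18.


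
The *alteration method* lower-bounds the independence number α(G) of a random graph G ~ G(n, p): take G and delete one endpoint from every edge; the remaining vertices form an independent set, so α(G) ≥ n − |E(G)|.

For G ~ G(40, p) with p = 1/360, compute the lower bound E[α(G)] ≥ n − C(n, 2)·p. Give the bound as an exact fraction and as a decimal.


E[|E(G)|] = C(40, 2)·p = 780 · (1/360) = 13/6.
E[α(G)] ≥ n − E[|E(G)|] = 40 − 13/6 = 227/6.
Numerically: ≈ 37.833333.
(This is only a lower bound; the true E[α(G)] may be larger.)

E[α(G)] ≥ 227/6 ≈ 37.833333.


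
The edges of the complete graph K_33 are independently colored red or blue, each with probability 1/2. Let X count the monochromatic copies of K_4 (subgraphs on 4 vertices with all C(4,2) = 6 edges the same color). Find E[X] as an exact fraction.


Let X = Σ_S X_S over the C(33, 4) = 40920 subsets S of size 4, where X_S = 1 if the K_4 on S is monochromatic.
For a fixed S, the K_4 on S has C(4, 2) = 6 edges. P[all 6 edges red] = (1/2)^6, and likewise for blue, so P[monochromatic] = 2·(1/2)^6 = 2^{1 − 6} = 1/32.
By linearity of expectation: E[X] = C(33, 4) · 2^{1 − 6} = 40920 · 1/32 = 5115/4.
Numerically: E[X] ≈ 1278.7500.

E[X] = C(33,4)·2^(1−C(4,2)) = 5115/4 ≈ 1278.7500.


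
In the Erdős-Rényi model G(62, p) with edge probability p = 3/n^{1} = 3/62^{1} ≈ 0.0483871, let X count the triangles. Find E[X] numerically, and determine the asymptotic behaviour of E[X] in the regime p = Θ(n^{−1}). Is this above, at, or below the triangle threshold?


Number of potential triangles: C(62, 3) = 37820.
Each occurs with probability p³ ≈ (0.0483871)³ ≈ 1.13289248e-04.
By linearity: E[X] = C(62, 3)·p³ ≈ 37820 · 1.13289248e-04 ≈ 4.284599.
Here α = 1, so p = 3/n is exactly at the triangle threshold p ~ 1/n. Asymptotically E[X] → c³/6 = 3³/6 = 9/2 ≈ 4.500000, a bounded constant. In this regime the triangle count is asymptotically Poisson(c³/6).

E[X] ≈ 4.284599; in regime p = Θ(1/n^{1}) E[X] stays bounded (at the triangle threshold p ~ 1/n).


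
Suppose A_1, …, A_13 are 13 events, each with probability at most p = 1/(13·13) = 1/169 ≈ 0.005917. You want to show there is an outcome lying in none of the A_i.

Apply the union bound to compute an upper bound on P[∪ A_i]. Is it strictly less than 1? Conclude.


Union bound: P[∪_{i=1}^{13} A_i] ≤ Σ_i P[A_i] ≤ 13·p = 13·(1/169) = 1/13.
Numerically: 1/13 ≈ 0.076923.
Is 1/13 < 1? YES.
Since P[∪ A_i] ≤ 1/13 < 1, the complement has P[∩ A_i^c] ≥ 1 − 1/13 = 12/13 > 0, so some outcome avoids every A_i.

13·p = 1/13 ≈ 0.076923; existence CERTIFIED by the union bound.


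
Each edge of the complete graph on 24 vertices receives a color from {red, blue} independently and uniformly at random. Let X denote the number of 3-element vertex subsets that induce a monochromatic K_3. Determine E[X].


Let X = Σ_S X_S over the C(24, 3) = 2024 subsets S of size 3, where X_S = 1 if the K_3 on S is monochromatic.
For a fixed S, the K_3 on S has C(3, 2) = 3 edges. P[all 3 edges red] = (1/2)^3, and likewise for blue, so P[monochromatic] = 2·(1/2)^3 = 2^{1 − 3} = 1/4.
By linearity: E[X] = C(24, 3) · 2^{1 − 3} = 2024 · 1/4 = 506.
Numerically: E[X] ≈ 506.000000.

E[X] = C(24,3)·2^(1−C(3,2)) = 506 ≈ 506.000000.


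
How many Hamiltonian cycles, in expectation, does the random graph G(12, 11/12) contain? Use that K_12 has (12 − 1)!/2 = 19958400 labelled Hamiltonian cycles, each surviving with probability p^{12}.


K_12 has (12 − 1)!/2 = 19958400 labelled Hamiltonian cycles.
For each such Hamiltonian cycle H, let X_H = 1 if all 12 edges of H are present in G. Then P[X_H = 1] = p^{12} = (11/12)^{12} = 3138428376721/8916100448256.
Summing the indicators: E[X] = Σ_H E[X_H] = 19958400 · p^{12} = 19958400 · 3138428376721/8916100448256 = 6041474625187925/859963392.
Numerically: E[X] ≈ 7.025e+06.

E[X] = 19958400 · (11/12)^{12} = 6041474625187925/859963392 ≈ 7.025e+06.


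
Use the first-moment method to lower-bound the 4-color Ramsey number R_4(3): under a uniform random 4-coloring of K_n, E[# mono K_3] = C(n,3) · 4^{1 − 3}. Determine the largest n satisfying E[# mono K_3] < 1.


We need C(n, 3) · 4^{1 − 3} < 1, i.e. C(n, 3) < 4^{3 − 1} = 16.
Check values of n near the boundary:
  n = 3: C(3, 3) = 1; 1 < 16? YES
  n = 4: C(4, 3) = 4; 4 < 16? YES
  n = 5: C(5, 3) = 10; 10 < 16? YES
  n = 6: C(6, 3) = 20; 20 < 16? NO
  n = 7: C(7, 3) = 35; 35 < 16? NO
  n = 8: C(8, 3) = 56; 56 < 16? NO
The largest n with C(n, 3) < 16 is n = 5 (where E[X] = 5/8 ≈ 0.625000). Hence R_4(3) > 5, i.e. R_4(3) ≥ 6.

Largest n = 5; hence R_4(3) > 5.


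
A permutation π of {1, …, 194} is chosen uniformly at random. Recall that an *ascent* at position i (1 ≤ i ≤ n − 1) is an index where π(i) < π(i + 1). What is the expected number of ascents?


Write X = Σ X_I over i = 1, …, 193, with X_I the indicator of one ascent.
There are 193 indicators.
For each fixed i, the pair (π(i), π(i+1)) is a uniformly random ordered pair of distinct values from {1, …, 194}; by symmetry P[π(i) < π(i+1)] = 1/2.
By linearity: E[X] = 193 · (1/2) = (194 − 1) · (1/2) = 193/2 ≈ 96.500000.

E[X] = 193/2 = 96.500000.


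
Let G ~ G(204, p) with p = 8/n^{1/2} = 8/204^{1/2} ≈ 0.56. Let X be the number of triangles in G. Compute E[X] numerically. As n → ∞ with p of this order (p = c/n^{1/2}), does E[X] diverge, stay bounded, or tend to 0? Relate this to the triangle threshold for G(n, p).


Number of potential triangles: C(204, 3) = 1394204.
Each occurs with probability p³ ≈ (0.56)³ ≈ 1.75721e-01.
By linearity: E[X] = C(204, 3)·p³ ≈ 1394204 · 1.75721e-01 ≈ 244991.510.
Since α = 1/2 < 1, p = c/n^{1/2} ≫ 1/n is above the triangle threshold p ~ 1/n. Asymptotically E[X] ~ (c³/6)·n^{3(1−α)} = (8³/6)·n^{1.5} → ∞; triangles are abundant w.h.p.

E[X] ≈ 244991.510; in regime p = Θ(1/n^{1/2}) E[X] diverges (above the triangle threshold p ~ 1/n).


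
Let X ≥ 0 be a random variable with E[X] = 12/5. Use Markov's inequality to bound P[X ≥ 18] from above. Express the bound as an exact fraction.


μ = E[X] = 12/5, a = 18.
Markov: P[X ≥ 18] ≤ μ/a = (12/5)/18 = 2/15.
Numerically: ≈ 0.13333.
(Since a = 18 > μ = 2.40000, the bound 2/15 is < 1 and informative.)

P[X ≥ 18] ≤ 2/15 ≈ 0.13333.


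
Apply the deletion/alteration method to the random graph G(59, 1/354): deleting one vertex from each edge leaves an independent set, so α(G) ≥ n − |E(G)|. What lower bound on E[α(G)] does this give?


E[|E(G)|] = C(59, 2)·p = 1711 · (1/354) = 29/6.
E[α(G)] ≥ n − E[|E(G)|] = 59 − 29/6 = 325/6.
Numerically: ≈ 54.16667.
(This is only a lower bound; the true E[α(G)] may be larger.)

E[α(G)] ≥ 325/6 ≈ 54.16667.


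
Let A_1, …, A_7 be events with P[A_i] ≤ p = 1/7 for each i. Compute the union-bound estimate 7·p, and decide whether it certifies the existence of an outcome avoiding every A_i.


Union bound: P[∪_{i=1}^{7} A_i] ≤ Σ_i P[A_i] ≤ 7·p = 7·(1/7) = 1.
Numerically: 1 ≈ 1.000.
Is 1 < 1? NO.
Since the bound 1 is ≥ 1, the union bound is uninformative here; it does NOT by itself certify existence.

7·p = 1 ≈ 1.000; existence NOT certified by the union bound.


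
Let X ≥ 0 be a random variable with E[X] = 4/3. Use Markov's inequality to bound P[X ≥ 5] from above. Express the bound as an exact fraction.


μ = E[X] = 4/3, a = 5.
Markov: P[X ≥ 5] ≤ μ/a = (4/3)/5 = 4/15.
Numerically: ≈ 0.266667.
(Since a = 5 > μ = 1.333333, the bound 4/15 is < 1 and informative.)

P[X ≥ 5] ≤ 4/15 ≈ 0.266667.


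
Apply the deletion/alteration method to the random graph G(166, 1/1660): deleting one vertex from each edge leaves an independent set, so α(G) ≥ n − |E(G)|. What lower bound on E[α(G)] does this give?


E[|E(G)|] = C(166, 2)·p = 13695 · (1/1660) = 33/4.
E[α(G)] ≥ n − E[|E(G)|] = 166 − 33/4 = 631/4.
Numerically: ≈ 157.750000.
(This is only a lower bound; the true E[α(G)] may be larger.)

E[α(G)] ≥ 631/4 ≈ 157.750000.


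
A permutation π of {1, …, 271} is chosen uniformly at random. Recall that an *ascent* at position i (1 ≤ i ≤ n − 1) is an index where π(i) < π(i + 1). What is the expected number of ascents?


Write X = Σ X_I over i = 1, …, 270, with X_I the indicator of one ascent.
There are 270 indicators.
For each fixed i, the pair (π(i), π(i+1)) is a uniformly random ordered pair of distinct values from {1, …, 271}; by symmetry P[π(i) < π(i+1)] = 1/2.
By linearity: E[X] = 270 · (1/2) = (271 − 1) · (1/2) = 135 ≈ 135.00000.

E[X] = 135 = 135.00000.


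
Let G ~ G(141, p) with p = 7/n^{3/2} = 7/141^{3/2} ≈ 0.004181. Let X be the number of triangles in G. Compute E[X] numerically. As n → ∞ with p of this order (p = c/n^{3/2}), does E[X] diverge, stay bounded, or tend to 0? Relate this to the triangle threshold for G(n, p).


Number of potential triangles: C(141, 3) = 457310.
Each occurs with probability p³ ≈ (0.004181)³ ≈ 7.308161e-08.
By linearity: E[X] = C(141, 3)·p³ ≈ 457310 · 7.308161e-08 ≈ 0.0334.
Since α = 3/2 > 1, p = c/n^{3/2} = o(1/n) is below the triangle threshold p ~ 1/n. Asymptotically E[X] ~ (c³/6)·n^{3(1−α)} = (7³/6)·n^{-1.5} → 0, so by Markov's inequality G has no triangles w.h.p.

E[X] ≈ 0.0334; in regime p = Θ(1/n^{3/2}) E[X] tends to 0 (below the triangle threshold p ~ 1/n).


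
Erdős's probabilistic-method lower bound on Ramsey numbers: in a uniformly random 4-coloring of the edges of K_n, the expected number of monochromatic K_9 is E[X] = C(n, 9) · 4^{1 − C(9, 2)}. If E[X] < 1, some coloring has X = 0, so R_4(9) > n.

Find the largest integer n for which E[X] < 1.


We need C(n, 9) · 4^{1 − 36} < 1, i.e. C(n, 9) < 4^{36 − 1} = 1180591620717411303424.
Check values of n near the boundary:
  n = 908: C(908, 9) = 1111058428637338083100; 1111058428637338083100 < 1180591620717411303424? YES
  n = 909: C(909, 9) = 1122169012923711463931; 1122169012923711463931 < 1180591620717411303424? YES
  n = 910: C(910, 9) = 1133378248346922788210; 1133378248346922788210 < 1180591620717411303424? YES
  n = 911: C(911, 9) = 1144686900492291197405; 1144686900492291197405 < 1180591620717411303424? YES
  n = 912: C(912, 9) = 1156095740032081475120; 1156095740032081475120 < 1180591620717411303424? YES
  n = 913: C(913, 9) = 1167605542753639808390; 1167605542753639808390 < 1180591620717411303424? YES
  n = 914: C(914, 9) = 1179217089587653905932; 1179217089587653905932 < 1180591620717411303424? YES
  n = 915: C(915, 9) = 1190931166636537885130; 1190931166636537885130 < 1180591620717411303424? NO
  n = 916: C(916, 9) = 1202748565202942340440; 1202748565202942340440 < 1180591620717411303424? NO
The largest n with C(n, 9) < 1180591620717411303424 is n = 914 (where E[X] = 294804272396913476483/295147905179352825856 ≈ 0.999). Hence R_4(9) > 914, i.e. R_4(9) ≥ 915.

Largest n = 914; hence R_4(9) > 914.


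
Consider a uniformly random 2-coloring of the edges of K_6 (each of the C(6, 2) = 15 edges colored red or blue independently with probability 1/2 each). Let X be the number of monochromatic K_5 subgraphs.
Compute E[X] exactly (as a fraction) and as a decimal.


Let X = Σ_S X_S over the C(6, 5) = 6 subsets S of size 5, where X_S = 1 if the K_5 on S is monochromatic.
For a fixed S, the K_5 on S has C(5, 2) = 10 edges. P[all 10 edges red] = (1/2)^10, and likewise for blue, so P[monochromatic] = 2·(1/2)^10 = 2^{1 − 10} = 1/512.
Summing: E[X] = C(6, 5) · 2^{1 − 10} = 6 · 1/512 = 3/256.
Numerically: E[X] ≈ 0.0117.

E[X] = C(6,5)·2^(1−C(5,2)) = 3/256 ≈ 0.0117.


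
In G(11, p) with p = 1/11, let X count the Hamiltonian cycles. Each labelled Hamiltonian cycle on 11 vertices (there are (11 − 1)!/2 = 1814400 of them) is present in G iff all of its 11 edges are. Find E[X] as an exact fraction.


K_11 has (11 − 1)!/2 = 1814400 labelled Hamiltonian cycles.
For each such Hamiltonian cycle H, let X_H = 1 if all 11 edges of H are present in G. Then P[X_H = 1] = p^{11} = (1/11)^{11} = 1/285311670611.
Summing the indicators: E[X] = Σ_H E[X_H] = 1814400 · p^{11} = 1814400 · 1/285311670611 = 1814400/285311670611.
Numerically: E[X] ≈ 6.36e-06.

E[X] = 1814400 · (1/11)^{11} = 1814400/285311670611 ≈ 6.36e-06.


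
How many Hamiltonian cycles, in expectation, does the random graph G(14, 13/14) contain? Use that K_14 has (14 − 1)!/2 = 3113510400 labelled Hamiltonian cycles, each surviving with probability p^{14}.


K_14 has (14 − 1)!/2 = 3113510400 labelled Hamiltonian cycles.
For each such Hamiltonian cycle H, let X_H = 1 if all 14 edges of H are present in G. Then P[X_H = 1] = p^{14} = (13/14)^{14} = 3937376385699289/11112006825558016.
Summing the indicators: E[X] = Σ_H E[X_H] = 3113510400 · p^{14} = 3113510400 · 3937376385699289/11112006825558016 = 3420497300666614836525/3100448333024.
Numerically: E[X] ≈ 1.10323e+09.

E[X] = 3113510400 · (13/14)^{14} = 3420497300666614836525/3100448333024 ≈ 1.10323e+09.


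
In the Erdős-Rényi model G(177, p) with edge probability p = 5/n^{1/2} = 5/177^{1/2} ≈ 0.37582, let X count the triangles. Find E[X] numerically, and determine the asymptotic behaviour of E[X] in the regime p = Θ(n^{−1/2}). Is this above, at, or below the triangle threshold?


Number of potential triangles: C(177, 3) = 908600.
Each occurs with probability p³ ≈ (0.37582)³ ≈ 5.3082347e-02.
By linearity: E[X] = C(177, 3)·p³ ≈ 908600 · 5.3082347e-02 ≈ 48230.62013.
Since α = 1/2 < 1, p = c/n^{1/2} ≫ 1/n is above the triangle threshold p ~ 1/n. Asymptotically E[X] ~ (c³/6)·n^{3(1−α)} = (5³/6)·n^{1.5} → ∞; triangles are abundant w.h.p.

E[X] ≈ 48230.62013; in regime p = Θ(1/n^{1/2}) E[X] diverges (above the triangle threshold p ~ 1/n).


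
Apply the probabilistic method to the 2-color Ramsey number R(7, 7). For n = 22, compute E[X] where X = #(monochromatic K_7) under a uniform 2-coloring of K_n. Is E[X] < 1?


E[X] = C(22, 7) · 2^{1 − 21} = 170544 · 2^{−20} = 170544/1048576.
As a reduced fraction: E[X] = 10659/65536 ≈ 0.1626.
Is E[X] < 1? YES.
Since E[X] < 1, there exists a 2-coloring of K_{22} with no monochromatic K_7; hence R(7, 7) > 22.

E[X] = 10659/65536 ≈ 0.1626; E[X] < 1, so R(7, 7) > 22.


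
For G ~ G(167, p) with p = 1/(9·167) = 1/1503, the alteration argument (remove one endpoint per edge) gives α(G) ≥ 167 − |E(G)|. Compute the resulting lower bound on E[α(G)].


E[|E(G)|] = C(167, 2)·p = 13861 · (1/1503) = 83/9.
E[α(G)] ≥ n − E[|E(G)|] = 167 − 83/9 = 1420/9.
Numerically: ≈ 157.778.
(This is only a lower bound; the true E[α(G)] may be larger.)

E[α(G)] ≥ 1420/9 ≈ 157.778.


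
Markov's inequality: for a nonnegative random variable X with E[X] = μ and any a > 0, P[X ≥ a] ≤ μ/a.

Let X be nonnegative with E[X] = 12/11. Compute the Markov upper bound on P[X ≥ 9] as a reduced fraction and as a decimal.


μ = E[X] = 12/11, a = 9.
Markov: P[X ≥ 9] ≤ μ/a = (12/11)/9 = 4/33.
Numerically: ≈ 0.121212.
(Since a = 9 > μ = 1.090909, the bound 4/33 is < 1 and informative.)

P[X ≥ 9] ≤ 4/33 ≈ 0.121212.


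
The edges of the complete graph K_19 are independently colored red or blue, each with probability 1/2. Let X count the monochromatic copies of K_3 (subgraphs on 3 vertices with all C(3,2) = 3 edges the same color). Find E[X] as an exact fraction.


Let X = Σ_S X_S over the C(19, 3) = 969 subsets S of size 3, where X_S = 1 if the K_3 on S is monochromatic.
For a fixed S, the K_3 on S has C(3, 2) = 3 edges. P[all 3 edges red] = (1/2)^3, and likewise for blue, so P[monochromatic] = 2·(1/2)^3 = 2^{1 − 3} = 1/4.
By linearity of expectation: E[X] = C(19, 3) · 2^{1 − 3} = 969 · 1/4 = 969/4.
Numerically: E[X] ≈ 242.250.

E[X] = C(19,3)·2^(1−C(3,2)) = 969/4 ≈ 242.250.


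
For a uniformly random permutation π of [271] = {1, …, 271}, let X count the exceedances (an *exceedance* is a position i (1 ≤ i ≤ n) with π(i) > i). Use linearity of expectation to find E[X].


Write X = Σ_{i=1}^{271} X_i, where X_i = 1_{π(i) > i}.
For each fixed i, π(i) is uniform over {1, …, 271} (marginal of a uniform permutation), so P[π(i) > i] = (n − i)/n. Summing: Σ_{i=1}^{271} (n − i)/n = (0 + 1 + … + 270)/271 = 271(271 − 1)/(2·271) = (271 − 1)/2.
Hence E[X] = Σ_{i=1}^{271} (271 − i)/271 = 135 ≈ 135.000.

E[X] = 135 = 135.000.


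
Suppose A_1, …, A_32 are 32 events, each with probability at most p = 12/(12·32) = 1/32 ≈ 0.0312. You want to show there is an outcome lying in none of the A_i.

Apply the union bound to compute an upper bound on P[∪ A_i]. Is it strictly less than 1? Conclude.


Union bound: P[∪_{i=1}^{32} A_i] ≤ Σ_i P[A_i] ≤ 32·p = 32·(1/32) = 1.
Numerically: 1 ≈ 1.0000.
Is 1 < 1? NO.
Since the bound 1 is ≥ 1, the union bound is uninformative here; it does NOT by itself certify existence.

32·p = 1 ≈ 1.0000; existence NOT certified by the union bound.


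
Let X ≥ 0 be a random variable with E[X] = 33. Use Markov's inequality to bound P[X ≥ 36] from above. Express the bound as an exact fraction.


μ = E[X] = 33, a = 36.
Markov: P[X ≥ 36] ≤ μ/a = (33)/36 = 11/12.
Numerically: ≈ 0.917.
(Since a = 36 > μ = 33.000, the bound 11/12 is < 1 and informative.)

P[X ≥ 36] ≤ 11/12 ≈ 0.917.


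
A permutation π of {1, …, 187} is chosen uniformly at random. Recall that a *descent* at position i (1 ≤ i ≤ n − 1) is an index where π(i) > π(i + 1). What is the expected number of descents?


Write X = Σ X_I over i = 1, …, 186, with X_I the indicator of one descent.
There are 186 indicators.
For each fixed i, the pair (π(i), π(i+1)) is a uniformly random ordered pair of distinct values from {1, …, 187}; by symmetry P[π(i) > π(i+1)] = 1/2.
By linearity: E[X] = 186 · (1/2) = (187 − 1) · (1/2) = 93 ≈ 93.0000.

E[X] = 93 = 93.0000.


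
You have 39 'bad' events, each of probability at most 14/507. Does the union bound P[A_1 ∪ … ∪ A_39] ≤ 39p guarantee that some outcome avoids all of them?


Union bound: P[∪_{i=1}^{39} A_i] ≤ Σ_i P[A_i] ≤ 39·p = 39·(14/507) = 14/13.
Numerically: 14/13 ≈ 1.07692.
Is 14/13 < 1? NO.
Since the bound 14/13 is ≥ 1, the union bound is uninformative here; it does NOT by itself certify existence.

39·p = 14/13 ≈ 1.07692; existence NOT certified by the union bound.


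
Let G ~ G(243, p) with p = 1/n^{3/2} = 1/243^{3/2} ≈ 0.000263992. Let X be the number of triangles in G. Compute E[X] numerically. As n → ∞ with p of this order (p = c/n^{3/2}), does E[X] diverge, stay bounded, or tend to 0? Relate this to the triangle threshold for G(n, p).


Number of potential triangles: C(243, 3) = 2362041.
Each occurs with probability p³ ≈ (0.000263992)³ ≈ 1.83980489e-11.
By linearity: E[X] = C(243, 3)·p³ ≈ 2362041 · 1.83980489e-11 ≈ 0.000043.
Since α = 3/2 > 1, p = c/n^{3/2} = o(1/n) is below the triangle threshold p ~ 1/n. Asymptotically E[X] ~ (c³/6)·n^{3(1−α)} = (1³/6)·n^{-1.5} → 0, so by Markov's inequality G has no triangles w.h.p.

E[X] ≈ 0.000043; in regime p = Θ(1/n^{3/2}) E[X] tends to 0 (below the triangle threshold p ~ 1/n).


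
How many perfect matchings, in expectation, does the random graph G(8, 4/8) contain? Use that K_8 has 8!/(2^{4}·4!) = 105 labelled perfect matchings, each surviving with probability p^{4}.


K_8 has 8!/(2^{4}·4!) = 105 labelled perfect matchings.
For each such perfect matching H, let X_H = 1 if all 4 edges of H are present in G. Then P[X_H = 1] = p^{4} = (1/2)^{4} = 1/16.
Summing the indicators: E[X] = Σ_H E[X_H] = 105 · p^{4} = 105 · 1/16 = 105/16.
Numerically: E[X] ≈ 6.5625.

E[X] = 105 · (1/2)^{4} = 105/16 ≈ 6.5625.


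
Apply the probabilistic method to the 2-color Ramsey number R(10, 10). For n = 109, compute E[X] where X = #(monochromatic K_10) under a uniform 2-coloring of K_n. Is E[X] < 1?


E[X] = C(109, 10) · 2^{1 − 45} = 42634215112710 · 2^{−44} = 42634215112710/17592186044416.
As a reduced fraction: E[X] = 21317107556355/8796093022208 ≈ 2.42347.
Is E[X] < 1? NO.
Since E[X] ≥ 1, the first-moment bound is inconclusive at n = 109; it does NOT by itself certify R(10, 10) > 109.

E[X] = 21317107556355/8796093022208 ≈ 2.42347; E[X] ≥ 1; first-moment method inconclusive here.


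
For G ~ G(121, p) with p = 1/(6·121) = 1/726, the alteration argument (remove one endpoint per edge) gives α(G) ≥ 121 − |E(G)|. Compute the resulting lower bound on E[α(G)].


E[|E(G)|] = C(121, 2)·p = 7260 · (1/726) = 10.
E[α(G)] ≥ n − E[|E(G)|] = 121 − 10 = 111.
Numerically: ≈ 111.000.
(This is only a lower bound; the true E[α(G)] may be larger.)

E[α(G)] ≥ 111 ≈ 111.000.


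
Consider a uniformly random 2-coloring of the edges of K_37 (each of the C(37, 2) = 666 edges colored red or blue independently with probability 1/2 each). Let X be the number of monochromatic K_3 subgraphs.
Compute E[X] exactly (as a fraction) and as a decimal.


Let X = Σ_S X_S over the C(37, 3) = 7770 subsets S of size 3, where X_S = 1 if the K_3 on S is monochromatic.
For a fixed S, the K_3 on S has C(3, 2) = 3 edges. P[all 3 edges red] = (1/2)^3, and likewise for blue, so P[monochromatic] = 2·(1/2)^3 = 2^{1 − 3} = 1/4.
By linearity of expectation: E[X] = C(37, 3) · 2^{1 − 3} = 7770 · 1/4 = 3885/2.
Numerically: E[X] ≈ 1942.500.

E[X] = C(37,3)·2^(1−C(3,2)) = 3885/2 ≈ 1942.500.


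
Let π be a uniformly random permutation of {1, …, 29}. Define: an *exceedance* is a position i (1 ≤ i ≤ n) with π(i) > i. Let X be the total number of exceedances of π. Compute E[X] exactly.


Write X = Σ_{i=1}^{29} X_i, where X_i = 1_{π(i) > i}.
For each fixed i, π(i) is uniform over {1, …, 29} (marginal of a uniform permutation), so P[π(i) > i] = (n − i)/n. Summing: Σ_{i=1}^{29} (n − i)/n = (0 + 1 + … + 28)/29 = 29(29 − 1)/(2·29) = (29 − 1)/2.
Hence E[X] = Σ_{i=1}^{29} (29 − i)/29 = 14 ≈ 14.00000.

E[X] = 14 = 14.00000.


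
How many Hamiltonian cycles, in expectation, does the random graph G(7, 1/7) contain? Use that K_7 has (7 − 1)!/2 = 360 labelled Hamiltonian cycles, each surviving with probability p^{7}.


K_7 has (7 − 1)!/2 = 360 labelled Hamiltonian cycles.
For each such Hamiltonian cycle H, let X_H = 1 if all 7 edges of H are present in G. Then P[X_H = 1] = p^{7} = (1/7)^{7} = 1/823543.
By linearity of expectation: E[X] = Σ_H E[X_H] = 360 · p^{7} = 360 · 1/823543 = 360/823543.
Numerically: E[X] ≈ 0.00043714.

E[X] = 360 · (1/7)^{7} = 360/823543 ≈ 0.00043714.


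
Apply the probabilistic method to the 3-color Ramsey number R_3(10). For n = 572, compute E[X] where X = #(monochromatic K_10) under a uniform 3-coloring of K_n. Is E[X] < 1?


E[X] = C(572, 10) · 3^{1 − 45} = 954640815642161682606 · 3^{−44} = 954640815642161682606/984770902183611232881.
As a reduced fraction: E[X] = 106071201738017964734/109418989131512359209 ≈ 0.9694.
Is E[X] < 1? YES.
Since E[X] < 1, there exists a 3-coloring of K_{572} with no monochromatic K_10; hence R_3(10) > 572.

E[X] = 106071201738017964734/109418989131512359209 ≈ 0.9694; E[X] < 1, so R_3(10) > 572.


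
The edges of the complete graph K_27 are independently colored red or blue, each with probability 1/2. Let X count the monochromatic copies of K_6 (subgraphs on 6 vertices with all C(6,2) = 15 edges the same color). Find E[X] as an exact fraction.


Let X = Σ_S X_S over the C(27, 6) = 296010 subsets S of size 6, where X_S = 1 if the K_6 on S is monochromatic.
For a fixed S, the K_6 on S has C(6, 2) = 15 edges. P[all 15 edges red] = (1/2)^15, and likewise for blue, so P[monochromatic] = 2·(1/2)^15 = 2^{1 − 15} = 1/16384.
Summing: E[X] = C(27, 6) · 2^{1 − 15} = 296010 · 1/16384 = 148005/8192.
Numerically: E[X] ≈ 18.0670.

E[X] = C(27,6)·2^(1−C(6,2)) = 148005/8192 ≈ 18.0670.


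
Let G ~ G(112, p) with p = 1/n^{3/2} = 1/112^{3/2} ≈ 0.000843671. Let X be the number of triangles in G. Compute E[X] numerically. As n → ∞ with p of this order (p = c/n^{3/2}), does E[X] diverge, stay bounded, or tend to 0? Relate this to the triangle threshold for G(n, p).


Number of potential triangles: C(112, 3) = 227920.
Each occurs with probability p³ ≈ (0.000843671)³ ≈ 6.00508139e-10.
By linearity: E[X] = C(112, 3)·p³ ≈ 227920 · 6.00508139e-10 ≈ 0.000137.
Since α = 3/2 > 1, p = c/n^{3/2} = o(1/n) is below the triangle threshold p ~ 1/n. Asymptotically E[X] ~ (c³/6)·n^{3(1−α)} = (1³/6)·n^{-1.5} → 0, so by Markov's inequality G has no triangles w.h.p.

E[X] ≈ 0.000137; in regime p = Θ(1/n^{3/2}) E[X] tends to 0 (below the triangle threshold p ~ 1/n).


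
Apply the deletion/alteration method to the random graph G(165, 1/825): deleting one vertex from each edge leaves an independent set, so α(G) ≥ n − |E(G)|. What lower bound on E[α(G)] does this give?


E[|E(G)|] = C(165, 2)·p = 13530 · (1/825) = 82/5.
E[α(G)] ≥ n − E[|E(G)|] = 165 − 82/5 = 743/5.
Numerically: ≈ 148.600000.
(This is only a lower bound; the true E[α(G)] may be larger.)

E[α(G)] ≥ 743/5 ≈ 148.600000.


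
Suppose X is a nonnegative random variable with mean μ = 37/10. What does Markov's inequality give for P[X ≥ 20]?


μ = E[X] = 37/10, a = 20.
Markov: P[X ≥ 20] ≤ μ/a = (37/10)/20 = 37/200.
Numerically: ≈ 0.185.
(Since a = 20 > μ = 3.700, the bound 37/200 is < 1 and informative.)

P[X ≥ 20] ≤ 37/200 ≈ 0.185.


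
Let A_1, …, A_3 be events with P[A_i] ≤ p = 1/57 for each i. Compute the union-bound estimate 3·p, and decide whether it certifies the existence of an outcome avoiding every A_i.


Union bound: P[∪_{i=1}^{3} A_i] ≤ Σ_i P[A_i] ≤ 3·p = 3·(1/57) = 1/19.
Numerically: 1/19 ≈ 0.0526.
Is 1/19 < 1? YES.
Since P[∪ A_i] ≤ 1/19 < 1, the complement has P[∩ A_i^c] ≥ 1 − 1/19 = 18/19 > 0, so some outcome avoids every A_i.

3·p = 1/19 ≈ 0.0526; existence CERTIFIED by the union bound.


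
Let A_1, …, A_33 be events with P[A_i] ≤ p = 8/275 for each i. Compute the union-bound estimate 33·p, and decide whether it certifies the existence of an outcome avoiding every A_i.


Union bound: P[∪_{i=1}^{33} A_i] ≤ Σ_i P[A_i] ≤ 33·p = 33·(8/275) = 24/25.
Numerically: 24/25 ≈ 0.96000.
Is 24/25 < 1? YES.
Since P[∪ A_i] ≤ 24/25 < 1, the complement has P[∩ A_i^c] ≥ 1 − 24/25 = 1/25 > 0, so some outcome avoids every A_i.

33·p = 24/25 ≈ 0.96000; existence CERTIFIED by the union bound.


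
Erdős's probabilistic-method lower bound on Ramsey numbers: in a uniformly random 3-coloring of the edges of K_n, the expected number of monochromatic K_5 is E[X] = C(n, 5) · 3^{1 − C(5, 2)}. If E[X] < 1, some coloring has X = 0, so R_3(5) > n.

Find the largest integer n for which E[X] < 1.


We need C(n, 5) · 3^{1 − 10} < 1, i.e. C(n, 5) < 3^{10 − 1} = 19683.
Check values of n near the boundary:
  n = 14: C(14, 5) = 2002; 2002 < 19683? YES
  n = 15: C(15, 5) = 3003; 3003 < 19683? YES
  n = 16: C(16, 5) = 4368; 4368 < 19683? YES
  n = 17: C(17, 5) = 6188; 6188 < 19683? YES
  n = 18: C(18, 5) = 8568; 8568 < 19683? YES
  n = 19: C(19, 5) = 11628; 11628 < 19683? YES
  n = 20: C(20, 5) = 15504; 15504 < 19683? YES
  n = 21: C(21, 5) = 20349; 20349 < 19683? NO
The largest n with C(n, 5) < 19683 is n = 20 (where E[X] = 5168/6561 ≈ 0.788). Hence R_3(5) > 20, i.e. R_3(5) ≥ 21.

Largest n = 20; hence R_3(5) > 20.


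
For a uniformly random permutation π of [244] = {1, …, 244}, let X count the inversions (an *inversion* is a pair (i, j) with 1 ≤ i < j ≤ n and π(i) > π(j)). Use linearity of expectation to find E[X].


Write X = Σ X_I over the C(244, 2) = 29646 pairs i < j, with X_I the indicator of one inversion.
There are 29646 indicators.
For each fixed pair i < j, the values π(i) and π(j) are two distinct elements of {1, …, 244} in uniformly random order; by symmetry P[π(i) > π(j)] = 1/2.
By linearity: E[X] = 29646 · (1/2) = C(244, 2) · (1/2) = 29646/2 = 14823 ≈ 14823.00000.

E[X] = 14823 = 14823.00000.


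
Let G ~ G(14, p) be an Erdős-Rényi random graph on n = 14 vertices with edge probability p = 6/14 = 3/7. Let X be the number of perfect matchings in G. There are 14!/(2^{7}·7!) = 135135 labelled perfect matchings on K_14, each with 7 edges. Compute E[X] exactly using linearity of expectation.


K_14 has 14!/(2^{7}·7!) = 135135 labelled perfect matchings.
For each such perfect matching H, let X_H = 1 if all 7 edges of H are present in G. Then P[X_H = 1] = p^{7} = (3/7)^{7} = 2187/823543.
By linearity of expectation: E[X] = Σ_H E[X_H] = 135135 · p^{7} = 135135 · 2187/823543 = 42220035/117649.
Numerically: E[X] ≈ 358.9.

E[X] = 135135 · (3/7)^{7} = 42220035/117649 ≈ 358.9.


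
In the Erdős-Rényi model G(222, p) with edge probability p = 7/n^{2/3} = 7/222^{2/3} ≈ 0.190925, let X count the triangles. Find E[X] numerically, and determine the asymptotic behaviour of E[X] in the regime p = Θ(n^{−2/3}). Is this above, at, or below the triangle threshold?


Number of potential triangles: C(222, 3) = 1798940.
Each occurs with probability p³ ≈ (0.190925)³ ≈ 6.95966237e-03.
By linearity: E[X] = C(222, 3)·p³ ≈ 1798940 · 6.95966237e-03 ≈ 12520.015015.
Since α = 2/3 < 1, p = c/n^{2/3} ≫ 1/n is above the triangle threshold p ~ 1/n. Asymptotically E[X] ~ (c³/6)·n^{3(1−α)} = (7³/6)·n^{1} → ∞; triangles are abundant w.h.p.

E[X] ≈ 12520.015015; in regime p = Θ(1/n^{2/3}) E[X] diverges (above the triangle threshold p ~ 1/n).


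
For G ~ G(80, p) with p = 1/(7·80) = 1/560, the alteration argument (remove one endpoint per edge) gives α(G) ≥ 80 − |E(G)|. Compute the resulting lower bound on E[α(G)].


E[|E(G)|] = C(80, 2)·p = 3160 · (1/560) = 79/14.
E[α(G)] ≥ n − E[|E(G)|] = 80 − 79/14 = 1041/14.
Numerically: ≈ 74.357143.
(This is only a lower bound; the true E[α(G)] may be larger.)

E[α(G)] ≥ 1041/14 ≈ 74.357143.


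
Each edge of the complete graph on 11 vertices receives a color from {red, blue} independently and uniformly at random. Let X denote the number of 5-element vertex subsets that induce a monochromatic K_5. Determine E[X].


Let X = Σ_S X_S over the C(11, 5) = 462 subsets S of size 5, where X_S = 1 if the K_5 on S is monochromatic.
For a fixed S, the K_5 on S has C(5, 2) = 10 edges. P[all 10 edges red] = (1/2)^10, and likewise for blue, so P[monochromatic] = 2·(1/2)^10 = 2^{1 − 10} = 1/512.
Summing: E[X] = C(11, 5) · 2^{1 − 10} = 462 · 1/512 = 231/256.
Numerically: E[X] ≈ 0.90234.

E[X] = C(11,5)·2^(1−C(5,2)) = 231/256 ≈ 0.90234.


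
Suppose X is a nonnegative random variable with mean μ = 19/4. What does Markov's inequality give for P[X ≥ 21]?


μ = E[X] = 19/4, a = 21.
Markov: P[X ≥ 21] ≤ μ/a = (19/4)/21 = 19/84.
Numerically: ≈ 0.2262.
(Since a = 21 > μ = 4.7500, the bound 19/84 is < 1 and informative.)

P[X ≥ 21] ≤ 19/84 ≈ 0.2262.


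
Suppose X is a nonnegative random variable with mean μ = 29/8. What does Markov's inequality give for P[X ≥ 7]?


μ = E[X] = 29/8, a = 7.
Markov: P[X ≥ 7] ≤ μ/a = (29/8)/7 = 29/56.
Numerically: ≈ 0.51786.
(Since a = 7 > μ = 3.62500, the bound 29/56 is < 1 and informative.)

P[X ≥ 7] ≤ 29/56 ≈ 0.51786.


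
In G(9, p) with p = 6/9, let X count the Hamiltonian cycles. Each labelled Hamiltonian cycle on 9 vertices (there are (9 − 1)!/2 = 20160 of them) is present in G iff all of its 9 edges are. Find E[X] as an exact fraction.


K_9 has (9 − 1)!/2 = 20160 labelled Hamiltonian cycles.
For each such Hamiltonian cycle H, let X_H = 1 if all 9 edges of H are present in G. Then P[X_H = 1] = p^{9} = (2/3)^{9} = 512/19683.
By linearity of expectation: E[X] = Σ_H E[X_H] = 20160 · p^{9} = 20160 · 512/19683 = 1146880/2187.
Numerically: E[X] ≈ 524.4.

E[X] = 20160 · (2/3)^{9} = 1146880/2187 ≈ 524.4.


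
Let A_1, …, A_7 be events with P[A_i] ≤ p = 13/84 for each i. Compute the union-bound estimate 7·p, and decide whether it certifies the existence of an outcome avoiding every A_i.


Union bound: P[∪_{i=1}^{7} A_i] ≤ Σ_i P[A_i] ≤ 7·p = 7·(13/84) = 13/12.
Numerically: 13/12 ≈ 1.0833.
Is 13/12 < 1? NO.
Since the bound 13/12 is ≥ 1, the union bound is uninformative here; it does NOT by itself certify existence.

7·p = 13/12 ≈ 1.0833; existence NOT certified by the union bound.


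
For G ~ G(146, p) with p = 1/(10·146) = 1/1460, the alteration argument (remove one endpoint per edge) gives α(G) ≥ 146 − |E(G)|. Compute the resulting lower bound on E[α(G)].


E[|E(G)|] = C(146, 2)·p = 10585 · (1/1460) = 29/4.
E[α(G)] ≥ n − E[|E(G)|] = 146 − 29/4 = 555/4.
Numerically: ≈ 138.750.
(This is only a lower bound; the true E[α(G)] may be larger.)

E[α(G)] ≥ 555/4 ≈ 138.750.


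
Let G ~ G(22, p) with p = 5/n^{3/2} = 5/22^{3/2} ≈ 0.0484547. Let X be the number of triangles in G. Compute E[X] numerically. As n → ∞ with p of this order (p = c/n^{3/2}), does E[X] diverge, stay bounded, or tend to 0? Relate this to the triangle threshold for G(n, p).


Number of potential triangles: C(22, 3) = 1540.
Each occurs with probability p³ ≈ (0.0484547)³ ≈ 1.13764811e-04.
By linearity: E[X] = C(22, 3)·p³ ≈ 1540 · 1.13764811e-04 ≈ 0.175198.
Since α = 3/2 > 1, p = c/n^{3/2} = o(1/n) is below the triangle threshold p ~ 1/n. Asymptotically E[X] ~ (c³/6)·n^{3(1−α)} = (5³/6)·n^{-1.5} → 0, so by Markov's inequality G has no triangles w.h.p.

E[X] ≈ 0.175198; in regime p = Θ(1/n^{3/2}) E[X] tends to 0 (below the triangle threshold p ~ 1/n).


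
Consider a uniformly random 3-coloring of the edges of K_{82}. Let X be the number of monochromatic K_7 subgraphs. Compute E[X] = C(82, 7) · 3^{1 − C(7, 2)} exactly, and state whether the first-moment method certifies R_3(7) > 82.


E[X] = C(82, 7) · 3^{1 − 21} = 3801756816 · 3^{−20} = 3801756816/3486784401.
As a reduced fraction: E[X] = 140805808/129140163 ≈ 1.090.
Is E[X] < 1? NO.
Since E[X] ≥ 1, the first-moment bound is inconclusive at n = 82; it does NOT by itself certify R_3(7) > 82.

E[X] = 140805808/129140163 ≈ 1.090; E[X] ≥ 1; first-moment method inconclusive here.


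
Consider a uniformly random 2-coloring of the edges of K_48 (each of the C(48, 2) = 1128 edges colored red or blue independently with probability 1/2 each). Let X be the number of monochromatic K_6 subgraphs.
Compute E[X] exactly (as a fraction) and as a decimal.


Let X = Σ_S X_S over the C(48, 6) = 12271512 subsets S of size 6, where X_S = 1 if the K_6 on S is monochromatic.
For a fixed S, the K_6 on S has C(6, 2) = 15 edges. P[all 15 edges red] = (1/2)^15, and likewise for blue, so P[monochromatic] = 2·(1/2)^15 = 2^{1 − 15} = 1/16384.
By linearity of expectation: E[X] = C(48, 6) · 2^{1 − 15} = 12271512 · 1/16384 = 1533939/2048.
Numerically: E[X] ≈ 748.994.

E[X] = C(48,6)·2^(1−C(6,2)) = 1533939/2048 ≈ 748.994.


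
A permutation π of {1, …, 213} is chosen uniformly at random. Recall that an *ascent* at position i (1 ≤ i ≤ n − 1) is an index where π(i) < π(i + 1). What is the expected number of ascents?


Write X = Σ X_I over i = 1, …, 212, with X_I the indicator of one ascent.
There are 212 indicators.
For each fixed i, the pair (π(i), π(i+1)) is a uniformly random ordered pair of distinct values from {1, …, 213}; by symmetry P[π(i) < π(i+1)] = 1/2.
By linearity: E[X] = 212 · (1/2) = (213 − 1) · (1/2) = 106 ≈ 106.000000.

E[X] = 106 = 106.000000.
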